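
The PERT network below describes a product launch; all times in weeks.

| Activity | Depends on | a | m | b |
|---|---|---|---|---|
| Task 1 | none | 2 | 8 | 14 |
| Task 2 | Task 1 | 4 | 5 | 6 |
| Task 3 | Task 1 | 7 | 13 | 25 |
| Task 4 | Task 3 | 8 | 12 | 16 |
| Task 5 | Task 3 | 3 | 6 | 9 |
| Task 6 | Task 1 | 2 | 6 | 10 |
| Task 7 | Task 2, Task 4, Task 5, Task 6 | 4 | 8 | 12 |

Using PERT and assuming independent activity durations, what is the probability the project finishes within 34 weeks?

0.025

te_Task 1 = (2 + 4·8 + 14)/6 = 48/6 = 8; σ²_Task 1 = ((14−2)/6)² = 4.000
te_Task 2 = (4 + 4·5 + 6)/6 = 30/6 = 5; σ²_Task 2 = ((6−4)/6)² = 0.111
te_Task 3 = (7 + 4·13 + 25)/6 = 84/6 = 14; σ²_Task 3 = ((25−7)/6)² = 9.000
te_Task 4 = (8 + 4·12 + 16)/6 = 72/6 = 12; σ²_Task 4 = ((16−8)/6)² = 1.778
te_Task 5 = (3 + 4·6 + 9)/6 = 36/6 = 6; σ²_Task 5 = ((9−3)/6)² = 1.000
te_Task 6 = (2 + 4·6 + 10)/6 = 36/6 = 6; σ²_Task 6 = ((10−2)/6)² = 1.778
te_Task 7 = (4 + 4·8 + 12)/6 = 48/6 = 8; σ²_Task 7 = ((12−4)/6)² = 1.778

Forward pass:
ES_Task 1 = 0; EF_Task 1 = 8
ES_Task 2 = 8; EF_Task 2 = 8+5 = 13
ES_Task 3 = 8; EF_Task 3 = 8+14 = 22
ES_Task 4 = 22; EF_Task 4 = 22+12 = 34
ES_Task 5 = 22; EF_Task 5 = 22+6 = 28
ES_Task 6 = 8; EF_Task 6 = 8+6 = 14
ES_Task 7 = max(EF_Task 2=13, EF_Task 4=34, EF_Task 5=28, EF_Task 6=14) = 34; EF_Task 7 = 34+8 = 42
Expected project duration μ = 42 weeks. Critical path: Task 1 → Task 3 → Task 4 → Task 7.

Variance along critical path = 4.000 + 9.000 + 1.778 + 1.778 = 16.556; σ = √16.556 = 4.069 weeks.
Z = (34 − 42) / 4.069 = -1.966
P(T ≤ 34) = Φ(-1.966) ≈ 0.025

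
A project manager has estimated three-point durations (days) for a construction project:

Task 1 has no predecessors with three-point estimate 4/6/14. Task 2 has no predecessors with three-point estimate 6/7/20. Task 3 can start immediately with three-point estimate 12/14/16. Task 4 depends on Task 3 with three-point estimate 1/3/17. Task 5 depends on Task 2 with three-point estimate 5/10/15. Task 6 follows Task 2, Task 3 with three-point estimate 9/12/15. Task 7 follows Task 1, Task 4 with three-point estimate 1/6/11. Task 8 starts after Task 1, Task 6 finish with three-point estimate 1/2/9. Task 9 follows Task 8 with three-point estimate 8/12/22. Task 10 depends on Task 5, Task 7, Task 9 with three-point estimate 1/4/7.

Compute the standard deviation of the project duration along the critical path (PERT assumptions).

te_Task 1 = (4 + 4·6 + 14)/6 = 42/6 = 7; σ²_Task 1 = ((14−4)/6)² = 2.778
te_Task 2 = (6 + 4·7 + 20)/6 = 54/6 = 9; σ²_Task 2 = ((20−6)/6)² = 5.444
te_Task 3 = (12 + 4·14 + 16)/6 = 84/6 = 14; σ²_Task 3 = ((16−12)/6)² = 0.444
te_Task 4 = (1 + 4·3 + 17)/6 = 30/6 = 5; σ²_Task 4 = ((17−1)/6)² = 7.111
te_Task 5 = (5 + 4·10 + 15)/6 = 60/6 = 10; σ²_Task 5 = ((15−5)/6)² = 2.778
te_Task 6 = (9 + 4·12 + 15)/6 = 72/6 = 12; σ²_Task 6 = ((15−9)/6)² = 1.000
te_Task 7 = (1 + 4·6 + 11)/6 = 36/6 = 6; σ²_Task 7 = ((11−1)/6)² = 2.778
te_Task 8 = (1 + 4·2 + 9)/6 = 18/6 = 3; σ²_Task 8 = ((9−1)/6)² = 1.778
te_Task 9 = (8 + 4·12 + 22)/6 = 78/6 = 13; σ²_Task 9 = ((22−8)/6)² = 5.444
te_Task 10 = (1 + 4·4 + 7)/6 = 24/6 = 4; σ²_Task 10 = ((7−1)/6)² = 1.000

Forward pass:
ES_Task 1 = 0; EF_Task 1 = 7
ES_Task 2 = 0; EF_Task 2 = 9
ES_Task 3 = 0; EF_Task 3 = 14
ES_Task 4 = 14; EF_Task 4 = 14+5 = 19
ES_Task 5 = 9; EF_Task 5 = 9+10 = 19
ES_Task 6 = max(EF_Task 2=9, EF_Task 3=14) = 14; EF_Task 6 = 14+12 = 26
ES_Task 7 = max(EF_Task 1=7, EF_Task 4=19) = 19; EF_Task 7 = 19+6 = 25
ES_Task 8 = max(EF_Task 1=7, EF_Task 6=26) = 26; EF_Task 8 = 26+3 = 29
ES_Task 9 = 29; EF_Task 9 = 29+13 = 42
ES_Task 10 = max(EF_Task 5=19, EF_Task 7=25, EF_Task 9=42) = 42; EF_Task 10 = 42+4 = 46
Expected project duration μ = 46 days. Critical path: Task 3 → Task 6 → Task 8 → Task 9 → Task 10.

Variance along critical path = 0.444 + 1.000 + 1.778 + 5.444 + 1.000 = 9.667
σ = √9.667 = 3.109 days

3.11 days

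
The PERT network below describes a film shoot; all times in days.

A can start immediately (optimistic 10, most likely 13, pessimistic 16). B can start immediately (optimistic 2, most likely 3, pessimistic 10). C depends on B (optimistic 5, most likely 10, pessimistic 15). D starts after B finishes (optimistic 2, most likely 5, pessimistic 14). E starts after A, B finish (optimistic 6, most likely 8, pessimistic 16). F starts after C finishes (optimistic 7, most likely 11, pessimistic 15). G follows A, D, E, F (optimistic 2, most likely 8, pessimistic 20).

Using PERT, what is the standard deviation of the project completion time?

3.92 days

te_A = (10 + 4·13 + 16)/6 = 78/6 = 13; σ²_A = ((16−10)/6)² = 1.000
te_B = (2 + 4·3 + 10)/6 = 24/6 = 4; σ²_B = ((10−2)/6)² = 1.778
te_C = (5 + 4·10 + 15)/6 = 60/6 = 10; σ²_C = ((15−5)/6)² = 2.778
te_D = (2 + 4·5 + 14)/6 = 36/6 = 6; σ²_D = ((14−2)/6)² = 4.000
te_E = (6 + 4·8 + 16)/6 = 54/6 = 9; σ²_E = ((16−6)/6)² = 2.778
te_F = (7 + 4·11 + 15)/6 = 66/6 = 11; σ²_F = ((15−7)/6)² = 1.778
te_G = (2 + 4·8 + 20)/6 = 54/6 = 9; σ²_G = ((20−2)/6)² = 9.000

Forward pass:
ES_A = 0; EF_A = 13
ES_B = 0; EF_B = 4
ES_C = 4; EF_C = 4+10 = 14
ES_D = 4; EF_D = 4+6 = 10
ES_E = max(EF_A=13, EF_B=4) = 13; EF_E = 13+9 = 22
ES_F = 14; EF_F = 14+11 = 25
ES_G = max(EF_A=13, EF_D=10, EF_E=22, EF_F=25) = 25; EF_G = 25+9 = 34
Expected project duration μ = 34 days. Critical path: B → C → F → G.

Variance along critical path = 1.778 + 2.778 + 1.778 + 9.000 = 15.333
σ = √15.333 = 3.916 days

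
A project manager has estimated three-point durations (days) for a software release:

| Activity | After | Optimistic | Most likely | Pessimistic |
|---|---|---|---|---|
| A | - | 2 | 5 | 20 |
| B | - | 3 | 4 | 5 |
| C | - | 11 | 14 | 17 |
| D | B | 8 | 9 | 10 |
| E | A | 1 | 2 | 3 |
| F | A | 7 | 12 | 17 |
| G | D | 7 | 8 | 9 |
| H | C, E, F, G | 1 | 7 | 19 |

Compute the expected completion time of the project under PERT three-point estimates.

29 days

te_A = (2 + 4·5 + 20)/6 = 42/6 = 7
te_B = (3 + 4·4 + 5)/6 = 24/6 = 4
te_C = (11 + 4·14 + 17)/6 = 84/6 = 14
te_D = (8 + 4·9 + 10)/6 = 54/6 = 9
te_E = (1 + 4·2 + 3)/6 = 12/6 = 2
te_F = (7 + 4·12 + 17)/6 = 72/6 = 12
te_G = (7 + 4·8 + 9)/6 = 48/6 = 8
te_H = (1 + 4·7 + 19)/6 = 48/6 = 8

Forward pass:
ES_A = 0; EF_A = 7
ES_B = 0; EF_B = 4
ES_C = 0; EF_C = 14
ES_D = 4; EF_D = 4+9 = 13
ES_E = 7; EF_E = 7+2 = 9
ES_F = 7; EF_F = 7+12 = 19
ES_G = 13; EF_G = 13+8 = 21
ES_H = max(EF_C=14, EF_E=9, EF_F=19, EF_G=21) = 21; EF_H = 21+8 = 29
Expected project duration μ = 29 days. Critical path: B → D → G → H.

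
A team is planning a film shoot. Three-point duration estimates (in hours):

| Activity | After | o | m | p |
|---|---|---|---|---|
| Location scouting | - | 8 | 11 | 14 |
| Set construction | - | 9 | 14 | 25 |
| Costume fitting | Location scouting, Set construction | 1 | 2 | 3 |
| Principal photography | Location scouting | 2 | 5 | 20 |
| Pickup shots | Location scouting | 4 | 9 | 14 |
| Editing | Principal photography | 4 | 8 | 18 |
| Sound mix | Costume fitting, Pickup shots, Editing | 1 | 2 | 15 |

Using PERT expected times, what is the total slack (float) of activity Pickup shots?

te_Location scouting = (8 + 4·11 + 14)/6 = 66/6 = 11
te_Set construction = (9 + 4·14 + 25)/6 = 90/6 = 15
te_Costume fitting = (1 + 4·2 + 3)/6 = 12/6 = 2
te_Principal photography = (2 + 4·5 + 20)/6 = 42/6 = 7
te_Pickup shots = (4 + 4·9 + 14)/6 = 54/6 = 9
te_Editing = (4 + 4·8 + 18)/6 = 54/6 = 9
te_Sound mix = (1 + 4·2 + 15)/6 = 24/6 = 4

Forward pass:
ES_Location scouting = 0; EF_Location scouting = 11
ES_Set construction = 0; EF_Set construction = 15
ES_Costume fitting = max(EF_Location scouting=11, EF_Set construction=15) = 15; EF_Costume fitting = 15+2 = 17
ES_Principal photography = 11; EF_Principal photography = 11+7 = 18
ES_Pickup shots = 11; EF_Pickup shots = 11+9 = 20
ES_Editing = 18; EF_Editing = 18+9 = 27
ES_Sound mix = max(EF_Costume fitting=17, EF_Pickup shots=20, EF_Editing=27) = 27; EF_Sound mix = 27+4 = 31
Expected project duration μ = 31 hours. Critical path: Location scouting → Principal photography → Editing → Sound mix.

Backward pass:
LF_Sound mix = 31; LS_Sound mix = 31−4 = 27
LF_Editing = LS_Sound mix = 27; LS_Editing = 27−9 = 18
LF_Pickup shots = LS_Sound mix = 27; LS_Pickup shots = 27−9 = 18
LF_Principal photography = LS_Editing = 18; LS_Principal photography = 18−7 = 11
LF_Costume fitting = LS_Sound mix = 27; LS_Costume fitting = 27−2 = 25
LF_Set construction = LS_Costume fitting = 25; LS_Set construction = 25−15 = 10
LF_Location scouting = min(LS_Costume fitting=25, LS_Principal photography=11, LS_Pickup shots=18) = 11; LS_Location scouting = 11−11 = 0
Slack_Pickup shots = LS_Pickup shots − ES_Pickup shots = 18 − 11 = 7

7 hours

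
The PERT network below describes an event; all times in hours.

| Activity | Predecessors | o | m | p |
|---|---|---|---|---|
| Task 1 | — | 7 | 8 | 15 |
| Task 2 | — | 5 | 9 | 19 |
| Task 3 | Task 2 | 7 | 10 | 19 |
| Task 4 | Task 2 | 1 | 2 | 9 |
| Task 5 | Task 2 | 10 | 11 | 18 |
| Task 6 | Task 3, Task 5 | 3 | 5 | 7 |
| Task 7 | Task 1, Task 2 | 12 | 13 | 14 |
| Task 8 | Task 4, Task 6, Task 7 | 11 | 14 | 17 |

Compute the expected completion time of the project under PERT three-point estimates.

41 hours

te_Task 1 = (7 + 4·8 + 15)/6 = 54/6 = 9
te_Task 2 = (5 + 4·9 + 19)/6 = 60/6 = 10
te_Task 3 = (7 + 4·10 + 19)/6 = 66/6 = 11
te_Task 4 = (1 + 4·2 + 9)/6 = 18/6 = 3
te_Task 5 = (10 + 4·11 + 18)/6 = 72/6 = 12
te_Task 6 = (3 + 4·5 + 7)/6 = 30/6 = 5
te_Task 7 = (12 + 4·13 + 14)/6 = 78/6 = 13
te_Task 8 = (11 + 4·14 + 17)/6 = 84/6 = 14

Forward pass:
ES_Task 1 = 0; EF_Task 1 = 9
ES_Task 2 = 0; EF_Task 2 = 10
ES_Task 3 = 10; EF_Task 3 = 10+11 = 21
ES_Task 4 = 10; EF_Task 4 = 10+3 = 13
ES_Task 5 = 10; EF_Task 5 = 10+12 = 22
ES_Task 6 = max(EF_Task 3=21, EF_Task 5=22) = 22; EF_Task 6 = 22+5 = 27
ES_Task 7 = max(EF_Task 1=9, EF_Task 2=10) = 10; EF_Task 7 = 10+13 = 23
ES_Task 8 = max(EF_Task 4=13, EF_Task 6=27, EF_Task 7=23) = 27; EF_Task 8 = 27+14 = 41
Expected project duration μ = 41 hours. Critical path: Task 2 → Task 5 → Task 6 → Task 8.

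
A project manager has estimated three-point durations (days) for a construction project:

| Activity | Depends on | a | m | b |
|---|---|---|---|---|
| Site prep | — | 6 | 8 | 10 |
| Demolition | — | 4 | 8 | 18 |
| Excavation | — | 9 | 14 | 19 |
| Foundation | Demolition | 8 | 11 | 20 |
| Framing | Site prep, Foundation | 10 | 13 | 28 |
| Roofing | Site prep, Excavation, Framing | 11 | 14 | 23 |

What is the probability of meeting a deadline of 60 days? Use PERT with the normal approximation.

te_Site prep = (6 + 4·8 + 10)/6 = 48/6 = 8; σ²_Site prep = ((10−6)/6)² = 0.444
te_Demolition = (4 + 4·8 + 18)/6 = 54/6 = 9; σ²_Demolition = ((18−4)/6)² = 5.444
te_Excavation = (9 + 4·14 + 19)/6 = 84/6 = 14; σ²_Excavation = ((19−9)/6)² = 2.778
te_Foundation = (8 + 4·11 + 20)/6 = 72/6 = 12; σ²_Foundation = ((20−8)/6)² = 4.000
te_Framing = (10 + 4·13 + 28)/6 = 90/6 = 15; σ²_Framing = ((28−10)/6)² = 9.000
te_Roofing = (11 + 4·14 + 23)/6 = 90/6 = 15; σ²_Roofing = ((23−11)/6)² = 4.000

Forward pass:
ES_Site prep = 0; EF_Site prep = 8
ES_Demolition = 0; EF_Demolition = 9
ES_Excavation = 0; EF_Excavation = 14
ES_Foundation = 9; EF_Foundation = 9+12 = 21
ES_Framing = max(EF_Site prep=8, EF_Foundation=21) = 21; EF_Framing = 21+15 = 36
ES_Roofing = max(EF_Site prep=8, EF_Excavation=14, EF_Framing=36) = 36; EF_Roofing = 36+15 = 51
Expected project duration μ = 51 days. Critical path: Demolition → Foundation → Framing → Roofing.

Variance along critical path = 5.444 + 4.000 + 9.000 + 4.000 = 22.444; σ = √22.444 = 4.738 days.
Z = (60 − 51) / 4.738 = 1.900
P(T ≤ 60) = Φ(1.900) ≈ 0.971

0.971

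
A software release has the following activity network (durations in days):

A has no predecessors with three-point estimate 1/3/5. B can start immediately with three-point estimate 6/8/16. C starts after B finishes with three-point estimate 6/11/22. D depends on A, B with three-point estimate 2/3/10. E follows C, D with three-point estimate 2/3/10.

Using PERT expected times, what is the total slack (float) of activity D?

te_A = (1 + 4·3 + 5)/6 = 18/6 = 3
te_B = (6 + 4·8 + 16)/6 = 54/6 = 9
te_C = (6 + 4·11 + 22)/6 = 72/6 = 12
te_D = (2 + 4·3 + 10)/6 = 24/6 = 4
te_E = (2 + 4·3 + 10)/6 = 24/6 = 4

Forward pass:
ES_A = 0; EF_A = 3
ES_B = 0; EF_B = 9
ES_C = 9; EF_C = 9+12 = 21
ES_D = max(EF_A=3, EF_B=9) = 9; EF_D = 9+4 = 13
ES_E = max(EF_C=21, EF_D=13) = 21; EF_E = 21+4 = 25
Expected project duration μ = 25 days. Critical path: B → C → E.

Backward pass:
LF_E = 25; LS_E = 25−4 = 21
LF_D = LS_E = 21; LS_D = 21−4 = 17
LF_C = LS_E = 21; LS_C = 21−12 = 9
LF_B = min(LS_C=9, LS_D=17) = 9; LS_B = 9−9 = 0
LF_A = LS_D = 17; LS_A = 17−3 = 14
Slack_D = LS_D − ES_D = 17 − 9 = 8

8 days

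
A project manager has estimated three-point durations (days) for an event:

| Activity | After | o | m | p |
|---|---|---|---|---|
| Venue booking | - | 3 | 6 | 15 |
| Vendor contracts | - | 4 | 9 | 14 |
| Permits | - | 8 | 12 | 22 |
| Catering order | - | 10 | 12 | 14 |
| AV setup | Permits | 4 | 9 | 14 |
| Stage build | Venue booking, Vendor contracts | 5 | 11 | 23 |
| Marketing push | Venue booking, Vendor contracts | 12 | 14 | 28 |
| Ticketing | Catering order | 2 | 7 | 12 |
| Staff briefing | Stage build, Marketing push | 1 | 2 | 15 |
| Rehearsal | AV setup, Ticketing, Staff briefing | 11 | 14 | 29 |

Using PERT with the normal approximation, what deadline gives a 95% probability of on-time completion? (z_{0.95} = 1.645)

53.1 days

te_Venue booking = (3 + 4·6 + 15)/6 = 42/6 = 7; σ²_Venue booking = ((15−3)/6)² = 4.000
te_Vendor contracts = (4 + 4·9 + 14)/6 = 54/6 = 9; σ²_Vendor contracts = ((14−4)/6)² = 2.778
te_Permits = (8 + 4·12 + 22)/6 = 78/6 = 13; σ²_Permits = ((22−8)/6)² = 5.444
te_Catering order = (10 + 4·12 + 14)/6 = 72/6 = 12; σ²_Catering order = ((14−10)/6)² = 0.444
te_AV setup = (4 + 4·9 + 14)/6 = 54/6 = 9; σ²_AV setup = ((14−4)/6)² = 2.778
te_Stage build = (5 + 4·11 + 23)/6 = 72/6 = 12; σ²_Stage build = ((23−5)/6)² = 9.000
te_Marketing push = (12 + 4·14 + 28)/6 = 96/6 = 16; σ²_Marketing push = ((28−12)/6)² = 7.111
te_Ticketing = (2 + 4·7 + 12)/6 = 42/6 = 7; σ²_Ticketing = ((12−2)/6)² = 2.778
te_Staff briefing = (1 + 4·2 + 15)/6 = 24/6 = 4; σ²_Staff briefing = ((15−1)/6)² = 5.444
te_Rehearsal = (11 + 4·14 + 29)/6 = 96/6 = 16; σ²_Rehearsal = ((29−11)/6)² = 9.000

Forward pass:
ES_Venue booking = 0; EF_Venue booking = 7
ES_Vendor contracts = 0; EF_Vendor contracts = 9
ES_Permits = 0; EF_Permits = 13
ES_Catering order = 0; EF_Catering order = 12
ES_AV setup = 13; EF_AV setup = 13+9 = 22
ES_Stage build = max(EF_Venue booking=7, EF_Vendor contracts=9) = 9; EF_Stage build = 9+12 = 21
ES_Marketing push = max(EF_Venue booking=7, EF_Vendor contracts=9) = 9; EF_Marketing push = 9+16 = 25
ES_Ticketing = 12; EF_Ticketing = 12+7 = 19
ES_Staff briefing = max(EF_Stage build=21, EF_Marketing push=25) = 25; EF_Staff briefing = 25+4 = 29
ES_Rehearsal = max(EF_AV setup=22, EF_Ticketing=19, EF_Staff briefing=29) = 29; EF_Rehearsal = 29+16 = 45
Expected project duration μ = 45 days. Critical path: Vendor contracts → Marketing push → Staff briefing → Rehearsal.

Variance along critical path = 2.778 + 7.111 + 5.444 + 9.000 = 24.333; σ = 4.933 days.
D = μ + z·σ = 45 + 1.645·4.933 = 53.1 days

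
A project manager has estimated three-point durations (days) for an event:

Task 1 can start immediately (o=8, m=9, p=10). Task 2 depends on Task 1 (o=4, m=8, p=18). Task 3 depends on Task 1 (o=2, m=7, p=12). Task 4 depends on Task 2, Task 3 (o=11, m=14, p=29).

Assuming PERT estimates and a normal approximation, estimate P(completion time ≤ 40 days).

0.942

te_Task 1 = (8 + 4·9 + 10)/6 = 54/6 = 9; σ²_Task 1 = ((10−8)/6)² = 0.111
te_Task 2 = (4 + 4·8 + 18)/6 = 54/6 = 9; σ²_Task 2 = ((18−4)/6)² = 5.444
te_Task 3 = (2 + 4·7 + 12)/6 = 42/6 = 7; σ²_Task 3 = ((12−2)/6)² = 2.778
te_Task 4 = (11 + 4·14 + 29)/6 = 96/6 = 16; σ²_Task 4 = ((29−11)/6)² = 9.000

Forward pass:
ES_Task 1 = 0; EF_Task 1 = 9
ES_Task 2 = 9; EF_Task 2 = 9+9 = 18
ES_Task 3 = 9; EF_Task 3 = 9+7 = 16
ES_Task 4 = max(EF_Task 2=18, EF_Task 3=16) = 18; EF_Task 4 = 18+16 = 34
Expected project duration μ = 34 days. Critical path: Task 1 → Task 2 → Task 4.

Variance along critical path = 0.111 + 5.444 + 9.000 = 14.556; σ = √14.556 = 3.815 days.
Z = (40 − 34) / 3.815 = 1.573
P(T ≤ 40) = Φ(1.573) ≈ 0.942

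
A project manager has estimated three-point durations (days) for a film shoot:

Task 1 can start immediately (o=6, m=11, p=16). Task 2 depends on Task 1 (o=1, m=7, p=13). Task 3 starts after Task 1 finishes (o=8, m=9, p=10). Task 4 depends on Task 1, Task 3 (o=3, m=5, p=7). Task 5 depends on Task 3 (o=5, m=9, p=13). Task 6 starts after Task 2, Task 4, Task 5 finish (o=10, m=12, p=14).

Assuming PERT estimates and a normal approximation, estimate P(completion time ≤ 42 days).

0.671

te_Task 1 = (6 + 4·11 + 16)/6 = 66/6 = 11; σ²_Task 1 = ((16−6)/6)² = 2.778
te_Task 2 = (1 + 4·7 + 13)/6 = 42/6 = 7; σ²_Task 2 = ((13−1)/6)² = 4.000
te_Task 3 = (8 + 4·9 + 10)/6 = 54/6 = 9; σ²_Task 3 = ((10−8)/6)² = 0.111
te_Task 4 = (3 + 4·5 + 7)/6 = 30/6 = 5; σ²_Task 4 = ((7−3)/6)² = 0.444
te_Task 5 = (5 + 4·9 + 13)/6 = 54/6 = 9; σ²_Task 5 = ((13−5)/6)² = 1.778
te_Task 6 = (10 + 4·12 + 14)/6 = 72/6 = 12; σ²_Task 6 = ((14−10)/6)² = 0.444

Forward pass:
ES_Task 1 = 0; EF_Task 1 = 11
ES_Task 2 = 11; EF_Task 2 = 11+7 = 18
ES_Task 3 = 11; EF_Task 3 = 11+9 = 20
ES_Task 4 = max(EF_Task 1=11, EF_Task 3=20) = 20; EF_Task 4 = 20+5 = 25
ES_Task 5 = 20; EF_Task 5 = 20+9 = 29
ES_Task 6 = max(EF_Task 2=18, EF_Task 4=25, EF_Task 5=29) = 29; EF_Task 6 = 29+12 = 41
Expected project duration μ = 41 days. Critical path: Task 1 → Task 3 → Task 5 → Task 6.

Variance along critical path = 2.778 + 0.111 + 1.778 + 0.444 = 5.111; σ = √5.111 = 2.261 days.
Z = (42 − 41) / 2.261 = 0.442
P(T ≤ 42) = Φ(0.442) ≈ 0.671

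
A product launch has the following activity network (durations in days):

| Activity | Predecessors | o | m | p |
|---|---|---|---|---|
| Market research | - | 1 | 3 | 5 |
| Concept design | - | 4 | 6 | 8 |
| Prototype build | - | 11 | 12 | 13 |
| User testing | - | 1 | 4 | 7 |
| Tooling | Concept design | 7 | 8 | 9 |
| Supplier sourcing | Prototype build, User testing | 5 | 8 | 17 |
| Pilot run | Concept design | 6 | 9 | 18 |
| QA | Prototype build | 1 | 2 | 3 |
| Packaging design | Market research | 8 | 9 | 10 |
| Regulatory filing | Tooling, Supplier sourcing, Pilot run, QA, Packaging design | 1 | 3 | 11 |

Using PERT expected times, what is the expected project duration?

te_Market research = (1 + 4·3 + 5)/6 = 18/6 = 3
te_Concept design = (4 + 4·6 + 8)/6 = 36/6 = 6
te_Prototype build = (11 + 4·12 + 13)/6 = 72/6 = 12
te_User testing = (1 + 4·4 + 7)/6 = 24/6 = 4
te_Tooling = (7 + 4·8 + 9)/6 = 48/6 = 8
te_Supplier sourcing = (5 + 4·8 + 17)/6 = 54/6 = 9
te_Pilot run = (6 + 4·9 + 18)/6 = 60/6 = 10
te_QA = (1 + 4·2 + 3)/6 = 12/6 = 2
te_Packaging design = (8 + 4·9 + 10)/6 = 54/6 = 9
te_Regulatory filing = (1 + 4·3 + 11)/6 = 24/6 = 4

Forward pass:
ES_Market research = 0; EF_Market research = 3
ES_Concept design = 0; EF_Concept design = 6
ES_Prototype build = 0; EF_Prototype build = 12
ES_User testing = 0; EF_User testing = 4
ES_Tooling = 6; EF_Tooling = 6+8 = 14
ES_Supplier sourcing = max(EF_Prototype build=12, EF_User testing=4) = 12; EF_Supplier sourcing = 12+9 = 21
ES_Pilot run = 6; EF_Pilot run = 6+10 = 16
ES_QA = 12; EF_QA = 12+2 = 14
ES_Packaging design = 3; EF_Packaging design = 3+9 = 12
ES_Regulatory filing = max(EF_Tooling=14, EF_Supplier sourcing=21, EF_Pilot run=16, EF_QA=14, EF_Packaging design=12) = 21; EF_Regulatory filing = 21+4 = 25
Expected project duration μ = 25 days. Critical path: Prototype build → Supplier sourcing → Regulatory filing.

25 days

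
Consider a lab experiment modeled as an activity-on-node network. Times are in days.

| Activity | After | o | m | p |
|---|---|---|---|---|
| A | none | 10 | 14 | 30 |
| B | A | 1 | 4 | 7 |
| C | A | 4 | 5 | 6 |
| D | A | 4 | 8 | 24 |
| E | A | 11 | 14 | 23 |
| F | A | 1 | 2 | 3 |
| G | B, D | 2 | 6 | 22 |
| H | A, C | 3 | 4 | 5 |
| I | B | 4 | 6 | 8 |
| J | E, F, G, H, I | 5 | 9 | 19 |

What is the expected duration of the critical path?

44 days

te_A = (10 + 4·14 + 30)/6 = 96/6 = 16
te_B = (1 + 4·4 + 7)/6 = 24/6 = 4
te_C = (4 + 4·5 + 6)/6 = 30/6 = 5
te_D = (4 + 4·8 + 24)/6 = 60/6 = 10
te_E = (11 + 4·14 + 23)/6 = 90/6 = 15
te_F = (1 + 4·2 + 3)/6 = 12/6 = 2
te_G = (2 + 4·6 + 22)/6 = 48/6 = 8
te_H = (3 + 4·4 + 5)/6 = 24/6 = 4
te_I = (4 + 4·6 + 8)/6 = 36/6 = 6
te_J = (5 + 4·9 + 19)/6 = 60/6 = 10

Forward pass:
ES_A = 0; EF_A = 16
ES_B = 16; EF_B = 16+4 = 20
ES_C = 16; EF_C = 16+5 = 21
ES_D = 16; EF_D = 16+10 = 26
ES_E = 16; EF_E = 16+15 = 31
ES_F = 16; EF_F = 16+2 = 18
ES_G = max(EF_B=20, EF_D=26) = 26; EF_G = 26+8 = 34
ES_H = max(EF_A=16, EF_C=21) = 21; EF_H = 21+4 = 25
ES_I = 20; EF_I = 20+6 = 26
ES_J = max(EF_E=31, EF_F=18, EF_G=34, EF_H=25, EF_I=26) = 34; EF_J = 34+10 = 44
Expected project duration μ = 44 days. Critical path: A → D → G → J.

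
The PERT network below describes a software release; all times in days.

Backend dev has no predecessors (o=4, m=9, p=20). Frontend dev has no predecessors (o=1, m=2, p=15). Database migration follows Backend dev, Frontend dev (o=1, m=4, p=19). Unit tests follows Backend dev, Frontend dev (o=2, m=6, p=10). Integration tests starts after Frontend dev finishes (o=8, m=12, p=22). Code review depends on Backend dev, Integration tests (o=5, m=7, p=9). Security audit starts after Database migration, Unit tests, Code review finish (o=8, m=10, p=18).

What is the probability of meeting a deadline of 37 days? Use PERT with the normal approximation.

te_Backend dev = (4 + 4·9 + 20)/6 = 60/6 = 10; σ²_Backend dev = ((20−4)/6)² = 7.111
te_Frontend dev = (1 + 4·2 + 15)/6 = 24/6 = 4; σ²_Frontend dev = ((15−1)/6)² = 5.444
te_Database migration = (1 + 4·4 + 19)/6 = 36/6 = 6; σ²_Database migration = ((19−1)/6)² = 9.000
te_Unit tests = (2 + 4·6 + 10)/6 = 36/6 = 6; σ²_Unit tests = ((10−2)/6)² = 1.778
te_Integration tests = (8 + 4·12 + 22)/6 = 78/6 = 13; σ²_Integration tests = ((22−8)/6)² = 5.444
te_Code review = (5 + 4·7 + 9)/6 = 42/6 = 7; σ²_Code review = ((9−5)/6)² = 0.444
te_Security audit = (8 + 4·10 + 18)/6 = 66/6 = 11; σ²_Security audit = ((18−8)/6)² = 2.778

Forward pass:
ES_Backend dev = 0; EF_Backend dev = 10
ES_Frontend dev = 0; EF_Frontend dev = 4
ES_Database migration = max(EF_Backend dev=10, EF_Frontend dev=4) = 10; EF_Database migration = 10+6 = 16
ES_Unit tests = max(EF_Backend dev=10, EF_Frontend dev=4) = 10; EF_Unit tests = 10+6 = 16
ES_Integration tests = 4; EF_Integration tests = 4+13 = 17
ES_Code review = max(EF_Backend dev=10, EF_Integration tests=17) = 17; EF_Code review = 17+7 = 24
ES_Security audit = max(EF_Database migration=16, EF_Unit tests=16, EF_Code review=24) = 24; EF_Security audit = 24+11 = 35
Expected project duration μ = 35 days. Critical path: Frontend dev → Integration tests → Code review → Security audit.

Variance along critical path = 5.444 + 5.444 + 0.444 + 2.778 = 14.111; σ = √14.111 = 3.756 days.
Z = (37 − 35) / 3.756 = 0.532
P(T ≤ 37) = Φ(0.532) ≈ 0.703

0.703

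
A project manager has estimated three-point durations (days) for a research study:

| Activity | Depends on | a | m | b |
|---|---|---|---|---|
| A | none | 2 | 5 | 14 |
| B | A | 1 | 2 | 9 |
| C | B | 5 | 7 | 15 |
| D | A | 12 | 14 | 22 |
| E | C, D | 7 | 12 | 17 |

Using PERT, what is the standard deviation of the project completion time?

3.09 days

te_A = (2 + 4·5 + 14)/6 = 36/6 = 6; σ²_A = ((14−2)/6)² = 4.000
te_B = (1 + 4·2 + 9)/6 = 18/6 = 3; σ²_B = ((9−1)/6)² = 1.778
te_C = (5 + 4·7 + 15)/6 = 48/6 = 8; σ²_C = ((15−5)/6)² = 2.778
te_D = (12 + 4·14 + 22)/6 = 90/6 = 15; σ²_D = ((22−12)/6)² = 2.778
te_E = (7 + 4·12 + 17)/6 = 72/6 = 12; σ²_E = ((17−7)/6)² = 2.778

Forward pass:
ES_A = 0; EF_A = 6
ES_B = 6; EF_B = 6+3 = 9
ES_C = 9; EF_C = 9+8 = 17
ES_D = 6; EF_D = 6+15 = 21
ES_E = max(EF_C=17, EF_D=21) = 21; EF_E = 21+12 = 33
Expected project duration μ = 33 days. Critical path: A → D → E.

Variance along critical path = 4.000 + 2.778 + 2.778 = 9.556
σ = √9.556 = 3.091 days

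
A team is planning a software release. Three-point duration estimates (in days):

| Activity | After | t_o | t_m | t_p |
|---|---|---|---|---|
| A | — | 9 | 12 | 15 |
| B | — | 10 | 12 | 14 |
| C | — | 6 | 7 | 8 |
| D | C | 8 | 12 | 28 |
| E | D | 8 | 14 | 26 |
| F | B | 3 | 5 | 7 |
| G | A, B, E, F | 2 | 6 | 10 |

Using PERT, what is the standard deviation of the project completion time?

te_A = (9 + 4·12 + 15)/6 = 72/6 = 12; σ²_A = ((15−9)/6)² = 1.000
te_B = (10 + 4·12 + 14)/6 = 72/6 = 12; σ²_B = ((14−10)/6)² = 0.444
te_C = (6 + 4·7 + 8)/6 = 42/6 = 7; σ²_C = ((8−6)/6)² = 0.111
te_D = (8 + 4·12 + 28)/6 = 84/6 = 14; σ²_D = ((28−8)/6)² = 11.111
te_E = (8 + 4·14 + 26)/6 = 90/6 = 15; σ²_E = ((26−8)/6)² = 9.000
te_F = (3 + 4·5 + 7)/6 = 30/6 = 5; σ²_F = ((7−3)/6)² = 0.444
te_G = (2 + 4·6 + 10)/6 = 36/6 = 6; σ²_G = ((10−2)/6)² = 1.778

Forward pass:
ES_A = 0; EF_A = 12
ES_B = 0; EF_B = 12
ES_C = 0; EF_C = 7
ES_D = 7; EF_D = 7+14 = 21
ES_E = 21; EF_E = 21+15 = 36
ES_F = 12; EF_F = 12+5 = 17
ES_G = max(EF_A=12, EF_B=12, EF_E=36, EF_F=17) = 36; EF_G = 36+6 = 42
Expected project duration μ = 42 days. Critical path: C → D → E → G.

Variance along critical path = 0.111 + 11.111 + 9.000 + 1.778 = 22.000
σ = √22.000 = 4.690 days

4.69 days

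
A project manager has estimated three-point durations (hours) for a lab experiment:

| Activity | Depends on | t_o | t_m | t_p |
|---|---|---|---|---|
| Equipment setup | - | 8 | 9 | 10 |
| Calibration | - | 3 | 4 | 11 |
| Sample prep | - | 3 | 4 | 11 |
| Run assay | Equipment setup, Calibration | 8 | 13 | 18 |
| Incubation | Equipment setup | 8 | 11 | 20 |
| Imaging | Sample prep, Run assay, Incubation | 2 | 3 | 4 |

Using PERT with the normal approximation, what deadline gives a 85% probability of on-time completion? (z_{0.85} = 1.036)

26.8 hours

te_Equipment setup = (8 + 4·9 + 10)/6 = 54/6 = 9; σ²_Equipment setup = ((10−8)/6)² = 0.111
te_Calibration = (3 + 4·4 + 11)/6 = 30/6 = 5; σ²_Calibration = ((11−3)/6)² = 1.778
te_Sample prep = (3 + 4·4 + 11)/6 = 30/6 = 5; σ²_Sample prep = ((11−3)/6)² = 1.778
te_Run assay = (8 + 4·13 + 18)/6 = 78/6 = 13; σ²_Run assay = ((18−8)/6)² = 2.778
te_Incubation = (8 + 4·11 + 20)/6 = 72/6 = 12; σ²_Incubation = ((20−8)/6)² = 4.000
te_Imaging = (2 + 4·3 + 4)/6 = 18/6 = 3; σ²_Imaging = ((4−2)/6)² = 0.111

Forward pass:
ES_Equipment setup = 0; EF_Equipment setup = 9
ES_Calibration = 0; EF_Calibration = 5
ES_Sample prep = 0; EF_Sample prep = 5
ES_Run assay = max(EF_Equipment setup=9, EF_Calibration=5) = 9; EF_Run assay = 9+13 = 22
ES_Incubation = 9; EF_Incubation = 9+12 = 21
ES_Imaging = max(EF_Sample prep=5, EF_Run assay=22, EF_Incubation=21) = 22; EF_Imaging = 22+3 = 25
Expected project duration μ = 25 hours. Critical path: Equipment setup → Run assay → Imaging.

Variance along critical path = 0.111 + 2.778 + 0.111 = 3.000; σ = 1.732 hours.
D = μ + z·σ = 25 + 1.036·1.732 = 26.8 hours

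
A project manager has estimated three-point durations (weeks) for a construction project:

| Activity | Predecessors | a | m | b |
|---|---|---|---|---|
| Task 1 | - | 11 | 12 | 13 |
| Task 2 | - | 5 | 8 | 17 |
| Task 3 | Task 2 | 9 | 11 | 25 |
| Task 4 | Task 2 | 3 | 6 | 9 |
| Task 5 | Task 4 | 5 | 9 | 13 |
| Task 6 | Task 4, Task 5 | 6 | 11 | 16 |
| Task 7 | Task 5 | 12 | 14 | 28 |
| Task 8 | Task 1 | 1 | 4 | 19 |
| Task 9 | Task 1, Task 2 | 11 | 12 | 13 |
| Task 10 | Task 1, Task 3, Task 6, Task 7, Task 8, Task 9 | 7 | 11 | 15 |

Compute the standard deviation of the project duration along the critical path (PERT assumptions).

3.96 weeks

te_Task 1 = (11 + 4·12 + 13)/6 = 72/6 = 12; σ²_Task 1 = ((13−11)/6)² = 0.111
te_Task 2 = (5 + 4·8 + 17)/6 = 54/6 = 9; σ²_Task 2 = ((17−5)/6)² = 4.000
te_Task 3 = (9 + 4·11 + 25)/6 = 78/6 = 13; σ²_Task 3 = ((25−9)/6)² = 7.111
te_Task 4 = (3 + 4·6 + 9)/6 = 36/6 = 6; σ²_Task 4 = ((9−3)/6)² = 1.000
te_Task 5 = (5 + 4·9 + 13)/6 = 54/6 = 9; σ²_Task 5 = ((13−5)/6)² = 1.778
te_Task 6 = (6 + 4·11 + 16)/6 = 66/6 = 11; σ²_Task 6 = ((16−6)/6)² = 2.778
te_Task 7 = (12 + 4·14 + 28)/6 = 96/6 = 16; σ²_Task 7 = ((28−12)/6)² = 7.111
te_Task 8 = (1 + 4·4 + 19)/6 = 36/6 = 6; σ²_Task 8 = ((19−1)/6)² = 9.000
te_Task 9 = (11 + 4·12 + 13)/6 = 72/6 = 12; σ²_Task 9 = ((13−11)/6)² = 0.111
te_Task 10 = (7 + 4·11 + 15)/6 = 66/6 = 11; σ²_Task 10 = ((15−7)/6)² = 1.778

Forward pass:
ES_Task 1 = 0; EF_Task 1 = 12
ES_Task 2 = 0; EF_Task 2 = 9
ES_Task 3 = 9; EF_Task 3 = 9+13 = 22
ES_Task 4 = 9; EF_Task 4 = 9+6 = 15
ES_Task 5 = 15; EF_Task 5 = 15+9 = 24
ES_Task 6 = max(EF_Task 4=15, EF_Task 5=24) = 24; EF_Task 6 = 24+11 = 35
ES_Task 7 = 24; EF_Task 7 = 24+16 = 40
ES_Task 8 = 12; EF_Task 8 = 12+6 = 18
ES_Task 9 = max(EF_Task 1=12, EF_Task 2=9) = 12; EF_Task 9 = 12+12 = 24
ES_Task 10 = max(EF_Task 1=12, EF_Task 3=22, EF_Task 6=35, EF_Task 7=40, EF_Task 8=18, EF_Task 9=24) = 40; EF_Task 10 = 40+11 = 51
Expected project duration μ = 51 weeks. Critical path: Task 2 → Task 4 → Task 5 → Task 7 → Task 10.

Variance along critical path = 4.000 + 1.000 + 1.778 + 7.111 + 1.778 = 15.667
σ = √15.667 = 3.958 weeks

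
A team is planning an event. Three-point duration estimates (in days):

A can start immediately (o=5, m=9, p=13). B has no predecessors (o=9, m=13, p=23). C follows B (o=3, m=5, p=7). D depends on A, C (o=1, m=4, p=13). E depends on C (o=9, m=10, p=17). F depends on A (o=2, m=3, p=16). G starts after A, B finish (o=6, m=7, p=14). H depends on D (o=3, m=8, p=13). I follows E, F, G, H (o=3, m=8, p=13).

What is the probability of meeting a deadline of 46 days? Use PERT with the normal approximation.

te_A = (5 + 4·9 + 13)/6 = 54/6 = 9; σ²_A = ((13−5)/6)² = 1.778
te_B = (9 + 4·13 + 23)/6 = 84/6 = 14; σ²_B = ((23−9)/6)² = 5.444
te_C = (3 + 4·5 + 7)/6 = 30/6 = 5; σ²_C = ((7−3)/6)² = 0.444
te_D = (1 + 4·4 + 13)/6 = 30/6 = 5; σ²_D = ((13−1)/6)² = 4.000
te_E = (9 + 4·10 + 17)/6 = 66/6 = 11; σ²_E = ((17−9)/6)² = 1.778
te_F = (2 + 4·3 + 16)/6 = 30/6 = 5; σ²_F = ((16−2)/6)² = 5.444
te_G = (6 + 4·7 + 14)/6 = 48/6 = 8; σ²_G = ((14−6)/6)² = 1.778
te_H = (3 + 4·8 + 13)/6 = 48/6 = 8; σ²_H = ((13−3)/6)² = 2.778
te_I = (3 + 4·8 + 13)/6 = 48/6 = 8; σ²_I = ((13−3)/6)² = 2.778

Forward pass:
ES_A = 0; EF_A = 9
ES_B = 0; EF_B = 14
ES_C = 14; EF_C = 14+5 = 19
ES_D = max(EF_A=9, EF_C=19) = 19; EF_D = 19+5 = 24
ES_E = 19; EF_E = 19+11 = 30
ES_F = 9; EF_F = 9+5 = 14
ES_G = max(EF_A=9, EF_B=14) = 14; EF_G = 14+8 = 22
ES_H = 24; EF_H = 24+8 = 32
ES_I = max(EF_E=30, EF_F=14, EF_G=22, EF_H=32) = 32; EF_I = 32+8 = 40
Expected project duration μ = 40 days. Critical path: B → C → D → H → I.

Variance along critical path = 5.444 + 0.444 + 4.000 + 2.778 + 2.778 = 15.444; σ = √15.444 = 3.930 days.
Z = (46 − 40) / 3.930 = 1.527
P(T ≤ 46) = Φ(1.527) ≈ 0.937

0.937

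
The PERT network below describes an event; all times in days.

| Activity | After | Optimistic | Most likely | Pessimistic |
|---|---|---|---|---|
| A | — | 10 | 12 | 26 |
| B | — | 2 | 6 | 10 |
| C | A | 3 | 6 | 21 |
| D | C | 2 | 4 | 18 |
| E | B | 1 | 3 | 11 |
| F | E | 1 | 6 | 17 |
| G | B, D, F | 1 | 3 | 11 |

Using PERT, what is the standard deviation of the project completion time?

5.10 days

te_A = (10 + 4·12 + 26)/6 = 84/6 = 14; σ²_A = ((26−10)/6)² = 7.111
te_B = (2 + 4·6 + 10)/6 = 36/6 = 6; σ²_B = ((10−2)/6)² = 1.778
te_C = (3 + 4·6 + 21)/6 = 48/6 = 8; σ²_C = ((21−3)/6)² = 9.000
te_D = (2 + 4·4 + 18)/6 = 36/6 = 6; σ²_D = ((18−2)/6)² = 7.111
te_E = (1 + 4·3 + 11)/6 = 24/6 = 4; σ²_E = ((11−1)/6)² = 2.778
te_F = (1 + 4·6 + 17)/6 = 42/6 = 7; σ²_F = ((17−1)/6)² = 7.111
te_G = (1 + 4·3 + 11)/6 = 24/6 = 4; σ²_G = ((11−1)/6)² = 2.778

Forward pass:
ES_A = 0; EF_A = 14
ES_B = 0; EF_B = 6
ES_C = 14; EF_C = 14+8 = 22
ES_D = 22; EF_D = 22+6 = 28
ES_E = 6; EF_E = 6+4 = 10
ES_F = 10; EF_F = 10+7 = 17
ES_G = max(EF_B=6, EF_D=28, EF_F=17) = 28; EF_G = 28+4 = 32
Expected project duration μ = 32 days. Critical path: A → C → D → G.

Variance along critical path = 7.111 + 9.000 + 7.111 + 2.778 = 26.000
σ = √26.000 = 5.099 days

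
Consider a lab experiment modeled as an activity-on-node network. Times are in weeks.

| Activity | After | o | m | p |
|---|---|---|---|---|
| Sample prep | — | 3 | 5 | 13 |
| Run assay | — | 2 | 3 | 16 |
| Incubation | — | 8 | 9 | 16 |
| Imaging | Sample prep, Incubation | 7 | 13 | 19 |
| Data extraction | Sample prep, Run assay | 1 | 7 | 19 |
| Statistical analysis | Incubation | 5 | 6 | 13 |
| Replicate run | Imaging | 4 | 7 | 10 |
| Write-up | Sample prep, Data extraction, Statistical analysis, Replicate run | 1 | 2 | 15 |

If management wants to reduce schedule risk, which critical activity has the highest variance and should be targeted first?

Write-up

te_Sample prep = (3 + 4·5 + 13)/6 = 36/6 = 6; σ²_Sample prep = ((13−3)/6)² = 2.778
te_Run assay = (2 + 4·3 + 16)/6 = 30/6 = 5; σ²_Run assay = ((16−2)/6)² = 5.444
te_Incubation = (8 + 4·9 + 16)/6 = 60/6 = 10; σ²_Incubation = ((16−8)/6)² = 1.778
te_Imaging = (7 + 4·13 + 19)/6 = 78/6 = 13; σ²_Imaging = ((19−7)/6)² = 4.000
te_Data extraction = (1 + 4·7 + 19)/6 = 48/6 = 8; σ²_Data extraction = ((19−1)/6)² = 9.000
te_Statistical analysis = (5 + 4·6 + 13)/6 = 42/6 = 7; σ²_Statistical analysis = ((13−5)/6)² = 1.778
te_Replicate run = (4 + 4·7 + 10)/6 = 42/6 = 7; σ²_Replicate run = ((10−4)/6)² = 1.000
te_Write-up = (1 + 4·2 + 15)/6 = 24/6 = 4; σ²_Write-up = ((15−1)/6)² = 5.444

Forward pass:
ES_Sample prep = 0; EF_Sample prep = 6
ES_Run assay = 0; EF_Run assay = 5
ES_Incubation = 0; EF_Incubation = 10
ES_Imaging = max(EF_Sample prep=6, EF_Incubation=10) = 10; EF_Imaging = 10+13 = 23
ES_Data extraction = max(EF_Sample prep=6, EF_Run assay=5) = 6; EF_Data extraction = 6+8 = 14
ES_Statistical analysis = 10; EF_Statistical analysis = 10+7 = 17
ES_Replicate run = 23; EF_Replicate run = 23+7 = 30
ES_Write-up = max(EF_Sample prep=6, EF_Data extraction=14, EF_Statistical analysis=17, EF_Replicate run=30) = 30; EF_Write-up = 30+4 = 34
Expected project duration μ = 34 weeks. Critical path: Incubation → Imaging → Replicate run → Write-up.

Variances on critical path: σ²_Incubation=1.778, σ²_Imaging=4.000, σ²_Replicate run=1.000, σ²_Write-up=5.444.
Largest is σ²_Write-up = 5.444.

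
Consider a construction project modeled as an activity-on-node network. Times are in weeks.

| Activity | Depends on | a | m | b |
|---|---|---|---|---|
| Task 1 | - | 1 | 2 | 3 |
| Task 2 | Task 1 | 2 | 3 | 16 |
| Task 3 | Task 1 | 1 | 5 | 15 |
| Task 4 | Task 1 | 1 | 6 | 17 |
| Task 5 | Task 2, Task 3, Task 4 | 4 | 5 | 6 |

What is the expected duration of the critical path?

14 weeks

te_Task 1 = (1 + 4·2 + 3)/6 = 12/6 = 2
te_Task 2 = (2 + 4·3 + 16)/6 = 30/6 = 5
te_Task 3 = (1 + 4·5 + 15)/6 = 36/6 = 6
te_Task 4 = (1 + 4·6 + 17)/6 = 42/6 = 7
te_Task 5 = (4 + 4·5 + 6)/6 = 30/6 = 5

Forward pass:
ES_Task 1 = 0; EF_Task 1 = 2
ES_Task 2 = 2; EF_Task 2 = 2+5 = 7
ES_Task 3 = 2; EF_Task 3 = 2+6 = 8
ES_Task 4 = 2; EF_Task 4 = 2+7 = 9
ES_Task 5 = max(EF_Task 2=7, EF_Task 3=8, EF_Task 4=9) = 9; EF_Task 5 = 9+5 = 14
Expected project duration μ = 14 weeks. Critical path: Task 1 → Task 4 → Task 5.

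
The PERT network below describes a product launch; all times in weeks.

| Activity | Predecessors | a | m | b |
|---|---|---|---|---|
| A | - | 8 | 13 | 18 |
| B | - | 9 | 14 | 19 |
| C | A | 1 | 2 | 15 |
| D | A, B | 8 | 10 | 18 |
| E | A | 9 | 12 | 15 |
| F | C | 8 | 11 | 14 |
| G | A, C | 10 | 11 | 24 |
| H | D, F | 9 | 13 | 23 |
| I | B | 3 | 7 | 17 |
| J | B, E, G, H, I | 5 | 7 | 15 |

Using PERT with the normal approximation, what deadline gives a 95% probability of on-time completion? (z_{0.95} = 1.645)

te_A = (8 + 4·13 + 18)/6 = 78/6 = 13; σ²_A = ((18−8)/6)² = 2.778
te_B = (9 + 4·14 + 19)/6 = 84/6 = 14; σ²_B = ((19−9)/6)² = 2.778
te_C = (1 + 4·2 + 15)/6 = 24/6 = 4; σ²_C = ((15−1)/6)² = 5.444
te_D = (8 + 4·10 + 18)/6 = 66/6 = 11; σ²_D = ((18−8)/6)² = 2.778
te_E = (9 + 4·12 + 15)/6 = 72/6 = 12; σ²_E = ((15−9)/6)² = 1.000
te_F = (8 + 4·11 + 14)/6 = 66/6 = 11; σ²_F = ((14−8)/6)² = 1.000
te_G = (10 + 4·11 + 24)/6 = 78/6 = 13; σ²_G = ((24−10)/6)² = 5.444
te_H = (9 + 4·13 + 23)/6 = 84/6 = 14; σ²_H = ((23−9)/6)² = 5.444
te_I = (3 + 4·7 + 17)/6 = 48/6 = 8; σ²_I = ((17−3)/6)² = 5.444
te_J = (5 + 4·7 + 15)/6 = 48/6 = 8; σ²_J = ((15−5)/6)² = 2.778

Forward pass:
ES_A = 0; EF_A = 13
ES_B = 0; EF_B = 14
ES_C = 13; EF_C = 13+4 = 17
ES_D = max(EF_A=13, EF_B=14) = 14; EF_D = 14+11 = 25
ES_E = 13; EF_E = 13+12 = 25
ES_F = 17; EF_F = 17+11 = 28
ES_G = max(EF_A=13, EF_C=17) = 17; EF_G = 17+13 = 30
ES_H = max(EF_D=25, EF_F=28) = 28; EF_H = 28+14 = 42
ES_I = 14; EF_I = 14+8 = 22
ES_J = max(EF_B=14, EF_E=25, EF_G=30, EF_H=42, EF_I=22) = 42; EF_J = 42+8 = 50
Expected project duration μ = 50 weeks. Critical path: A → C → F → H → J.

Variance along critical path = 2.778 + 5.444 + 1.000 + 5.444 + 2.778 = 17.444; σ = 4.177 weeks.
D = μ + z·σ = 50 + 1.645·4.177 = 56.9 weeks

56.9 weeks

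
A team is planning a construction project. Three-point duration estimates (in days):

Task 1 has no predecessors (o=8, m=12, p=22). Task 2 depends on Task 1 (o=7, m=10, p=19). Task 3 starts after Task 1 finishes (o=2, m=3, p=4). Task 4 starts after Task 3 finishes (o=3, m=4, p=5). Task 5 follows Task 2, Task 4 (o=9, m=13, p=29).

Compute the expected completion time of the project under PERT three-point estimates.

39 days

te_Task 1 = (8 + 4·12 + 22)/6 = 78/6 = 13
te_Task 2 = (7 + 4·10 + 19)/6 = 66/6 = 11
te_Task 3 = (2 + 4·3 + 4)/6 = 18/6 = 3
te_Task 4 = (3 + 4·4 + 5)/6 = 24/6 = 4
te_Task 5 = (9 + 4·13 + 29)/6 = 90/6 = 15

Forward pass:
ES_Task 1 = 0; EF_Task 1 = 13
ES_Task 2 = 13; EF_Task 2 = 13+11 = 24
ES_Task 3 = 13; EF_Task 3 = 13+3 = 16
ES_Task 4 = 16; EF_Task 4 = 16+4 = 20
ES_Task 5 = max(EF_Task 2=24, EF_Task 4=20) = 24; EF_Task 5 = 24+15 = 39
Expected project duration μ = 39 days. Critical path: Task 1 → Task 2 → Task 5.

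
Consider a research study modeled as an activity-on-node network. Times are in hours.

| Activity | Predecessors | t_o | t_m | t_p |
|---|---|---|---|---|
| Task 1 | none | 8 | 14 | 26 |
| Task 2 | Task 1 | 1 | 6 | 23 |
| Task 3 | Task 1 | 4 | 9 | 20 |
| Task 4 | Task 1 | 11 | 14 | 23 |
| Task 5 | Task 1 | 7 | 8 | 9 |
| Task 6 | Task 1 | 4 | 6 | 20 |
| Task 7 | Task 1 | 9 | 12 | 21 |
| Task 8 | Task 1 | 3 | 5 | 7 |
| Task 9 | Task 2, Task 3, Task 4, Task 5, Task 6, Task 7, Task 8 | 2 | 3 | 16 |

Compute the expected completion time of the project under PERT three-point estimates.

35 hours

te_Task 1 = (8 + 4·14 + 26)/6 = 90/6 = 15
te_Task 2 = (1 + 4·6 + 23)/6 = 48/6 = 8
te_Task 3 = (4 + 4·9 + 20)/6 = 60/6 = 10
te_Task 4 = (11 + 4·14 + 23)/6 = 90/6 = 15
te_Task 5 = (7 + 4·8 + 9)/6 = 48/6 = 8
te_Task 6 = (4 + 4·6 + 20)/6 = 48/6 = 8
te_Task 7 = (9 + 4·12 + 21)/6 = 78/6 = 13
te_Task 8 = (3 + 4·5 + 7)/6 = 30/6 = 5
te_Task 9 = (2 + 4·3 + 16)/6 = 30/6 = 5

Forward pass:
ES_Task 1 = 0; EF_Task 1 = 15
ES_Task 2 = 15; EF_Task 2 = 15+8 = 23
ES_Task 3 = 15; EF_Task 3 = 15+10 = 25
ES_Task 4 = 15; EF_Task 4 = 15+15 = 30
ES_Task 5 = 15; EF_Task 5 = 15+8 = 23
ES_Task 6 = 15; EF_Task 6 = 15+8 = 23
ES_Task 7 = 15; EF_Task 7 = 15+13 = 28
ES_Task 8 = 15; EF_Task 8 = 15+5 = 20
ES_Task 9 = max(EF_Task 2=23, EF_Task 3=25, EF_Task 4=30, EF_Task 5=23, EF_Task 6=23, EF_Task 7=28, EF_Task 8=20) = 30; EF_Task 9 = 30+5 = 35
Expected project duration μ = 35 hours. Critical path: Task 1 → Task 4 → Task 9.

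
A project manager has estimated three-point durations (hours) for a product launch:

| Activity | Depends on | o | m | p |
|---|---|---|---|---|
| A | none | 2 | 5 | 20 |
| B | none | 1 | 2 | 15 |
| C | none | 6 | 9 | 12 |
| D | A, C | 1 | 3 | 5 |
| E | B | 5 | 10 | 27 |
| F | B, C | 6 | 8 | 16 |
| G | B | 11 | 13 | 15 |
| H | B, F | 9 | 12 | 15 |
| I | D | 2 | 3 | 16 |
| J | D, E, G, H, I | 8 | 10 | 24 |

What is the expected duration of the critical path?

42 hours

te_A = (2 + 4·5 + 20)/6 = 42/6 = 7
te_B = (1 + 4·2 + 15)/6 = 24/6 = 4
te_C = (6 + 4·9 + 12)/6 = 54/6 = 9
te_D = (1 + 4·3 + 5)/6 = 18/6 = 3
te_E = (5 + 4·10 + 27)/6 = 72/6 = 12
te_F = (6 + 4·8 + 16)/6 = 54/6 = 9
te_G = (11 + 4·13 + 15)/6 = 78/6 = 13
te_H = (9 + 4·12 + 15)/6 = 72/6 = 12
te_I = (2 + 4·3 + 16)/6 = 30/6 = 5
te_J = (8 + 4·10 + 24)/6 = 72/6 = 12

Forward pass:
ES_A = 0; EF_A = 7
ES_B = 0; EF_B = 4
ES_C = 0; EF_C = 9
ES_D = max(EF_A=7, EF_C=9) = 9; EF_D = 9+3 = 12
ES_E = 4; EF_E = 4+12 = 16
ES_F = max(EF_B=4, EF_C=9) = 9; EF_F = 9+9 = 18
ES_G = 4; EF_G = 4+13 = 17
ES_H = max(EF_B=4, EF_F=18) = 18; EF_H = 18+12 = 30
ES_I = 12; EF_I = 12+5 = 17
ES_J = max(EF_D=12, EF_E=16, EF_G=17, EF_H=30, EF_I=17) = 30; EF_J = 30+12 = 42
Expected project duration μ = 42 hours. Critical path: C → F → H → J.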